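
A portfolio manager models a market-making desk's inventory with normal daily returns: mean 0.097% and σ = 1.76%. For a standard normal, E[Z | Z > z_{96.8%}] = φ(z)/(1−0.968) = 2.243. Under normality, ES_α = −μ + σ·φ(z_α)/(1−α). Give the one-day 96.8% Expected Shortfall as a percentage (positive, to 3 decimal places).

ES = −(0.097%) + 1.76% × 2.243 = 3.851%.

3.851%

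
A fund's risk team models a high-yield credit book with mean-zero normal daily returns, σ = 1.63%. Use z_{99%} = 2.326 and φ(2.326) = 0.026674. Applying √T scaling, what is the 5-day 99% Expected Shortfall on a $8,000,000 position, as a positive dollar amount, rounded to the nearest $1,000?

$778,000

σ_{5d} = 1.63% × √5 = 3.645%.
ES multiplier = φ(z)/(1−α) = 0.026674/0.01 = 2.667.
ES = 3.645% × 2.667 = 9.721%; on $8,000,000: $777,680.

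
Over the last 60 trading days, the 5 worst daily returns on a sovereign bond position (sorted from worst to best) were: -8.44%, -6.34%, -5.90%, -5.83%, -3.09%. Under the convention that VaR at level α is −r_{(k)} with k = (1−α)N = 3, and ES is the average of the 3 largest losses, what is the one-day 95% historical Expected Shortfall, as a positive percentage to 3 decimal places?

6.893%

The 3 worst returns sum to -20.68%.
ES = −(-20.68%) / 3 = 6.8933…% ≈ 6.893%.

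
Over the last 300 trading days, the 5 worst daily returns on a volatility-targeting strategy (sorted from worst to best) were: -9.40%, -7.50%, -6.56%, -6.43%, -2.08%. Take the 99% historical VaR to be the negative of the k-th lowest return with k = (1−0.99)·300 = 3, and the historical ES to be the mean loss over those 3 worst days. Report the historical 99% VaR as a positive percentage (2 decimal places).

6.56%

k = 3; the 3rd lowest return is -6.56%, so VaR = 6.56%.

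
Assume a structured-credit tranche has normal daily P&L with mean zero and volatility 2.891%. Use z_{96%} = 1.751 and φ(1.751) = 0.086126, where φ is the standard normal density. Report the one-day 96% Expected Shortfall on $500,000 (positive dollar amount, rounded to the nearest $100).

Tail multiplier: φ(z)/(1−α) = 0.086126 / 0.04 = 2.153.
ES = 2.891% × 2.153 = 6.224%.
On $500,000: 0.06224 × $500,000 = $31,120.

$31,100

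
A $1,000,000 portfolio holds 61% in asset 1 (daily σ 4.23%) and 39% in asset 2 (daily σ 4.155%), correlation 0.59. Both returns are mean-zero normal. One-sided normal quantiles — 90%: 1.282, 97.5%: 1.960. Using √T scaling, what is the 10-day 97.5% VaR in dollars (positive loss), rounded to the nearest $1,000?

$234,000

σ_p = √(0.61²·4.23² + 0.39²·4.155² + 2·0.59·0.61·0.39·4.23·4.155) = 3.771%.
σ_{10d} = 3.771% × √10 = 11.925%.
VaR = 1.960 × 11.925% = 23.373%; on $1,000,000 that is $233,730.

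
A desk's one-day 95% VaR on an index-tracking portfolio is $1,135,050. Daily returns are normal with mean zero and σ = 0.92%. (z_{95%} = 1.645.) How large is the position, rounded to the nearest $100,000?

$75,000,000

VaR as a fraction of value: z·σ = 1.645 × 0.92% = 1.5134%.
Position = $1,135,050 / 0.015134 = $75,000,000.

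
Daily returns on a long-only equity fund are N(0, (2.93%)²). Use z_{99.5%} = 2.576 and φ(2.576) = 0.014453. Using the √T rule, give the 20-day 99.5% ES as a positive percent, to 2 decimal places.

37.88%

σ_{20d} = 2.93% × √20 = 13.103%.
ES multiplier = φ(z)/(1−α) = 0.014453/0.005 = 2.891.
ES = 13.103% × 2.891 = 37.881%.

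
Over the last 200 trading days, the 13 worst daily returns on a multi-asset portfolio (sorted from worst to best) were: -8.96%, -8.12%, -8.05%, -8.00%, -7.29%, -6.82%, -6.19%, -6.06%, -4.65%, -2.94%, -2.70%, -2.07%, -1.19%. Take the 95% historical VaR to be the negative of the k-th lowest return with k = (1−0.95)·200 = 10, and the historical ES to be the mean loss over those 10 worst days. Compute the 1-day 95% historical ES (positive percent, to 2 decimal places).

6.71%

The 10 worst returns sum to -67.08%.
ES = −(-67.08%) / 10 = 6.708% ≈ 6.71%.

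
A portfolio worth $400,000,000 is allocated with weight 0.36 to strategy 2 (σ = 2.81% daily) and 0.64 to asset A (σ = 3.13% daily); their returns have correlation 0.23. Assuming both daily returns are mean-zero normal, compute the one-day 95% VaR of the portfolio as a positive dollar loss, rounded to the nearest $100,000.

$16,100,000

σ_p² = 0.36²·2.81² + 0.64²·3.13² + 2·0.23·0.36·0.64·2.81·3.13 = 5.9683 (%²).
σ_p = √5.9683 = 2.443%.
At 95%, z = 1.645.
VaR = 1.645 × 2.443% = 4.019%; on $400,000,000 that is $16,076,000.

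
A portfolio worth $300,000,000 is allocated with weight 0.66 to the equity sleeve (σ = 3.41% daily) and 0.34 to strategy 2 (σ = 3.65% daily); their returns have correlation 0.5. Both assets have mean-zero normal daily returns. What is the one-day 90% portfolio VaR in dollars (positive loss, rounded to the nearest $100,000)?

$11,800,000

σ_p² = 0.66²·3.41² + 0.34²·3.65² + 2·0.5·0.66·0.34·3.41·3.65 = 9.3983 (%²).
σ_p = √9.3983 = 3.066%.
At 90%, z = 1.282.
VaR = 1.282 × 3.066% = 3.931%; on $300,000,000 that is $11,793,000.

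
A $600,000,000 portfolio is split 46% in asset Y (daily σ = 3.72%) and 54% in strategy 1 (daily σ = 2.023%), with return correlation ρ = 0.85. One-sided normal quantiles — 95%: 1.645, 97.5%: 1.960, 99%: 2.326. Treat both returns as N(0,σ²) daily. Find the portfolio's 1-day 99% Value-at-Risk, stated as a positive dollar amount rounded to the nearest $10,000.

$37,710,000

σ_p² = 0.46²·3.72² + 0.54²·2.023² + 2·0.85·0.46·0.54·3.72·2.023 = 7.2995 (%²).
σ_p = √7.2995 = 2.702%.
VaR = 2.326 × 2.702% = 6.285%; on $600,000,000 that is $37,710,000.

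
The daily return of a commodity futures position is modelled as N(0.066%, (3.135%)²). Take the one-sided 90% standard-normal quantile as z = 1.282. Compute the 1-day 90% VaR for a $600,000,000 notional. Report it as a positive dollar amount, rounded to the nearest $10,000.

VaR = −μ + z·σ = −(0.066%) + 1.282 × 3.135% = 3.953%.
On $600,000,000: 0.03953 × $600,000,000 = $23,718,000.

$23,720,000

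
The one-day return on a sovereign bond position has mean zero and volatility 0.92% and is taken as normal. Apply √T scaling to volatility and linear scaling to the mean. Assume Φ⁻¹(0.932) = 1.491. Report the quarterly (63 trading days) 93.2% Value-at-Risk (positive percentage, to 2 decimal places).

10.89%

σ_{63d} = 0.92% × √63 = 7.302%.
VaR = 1.491 × 7.302% = 10.887%.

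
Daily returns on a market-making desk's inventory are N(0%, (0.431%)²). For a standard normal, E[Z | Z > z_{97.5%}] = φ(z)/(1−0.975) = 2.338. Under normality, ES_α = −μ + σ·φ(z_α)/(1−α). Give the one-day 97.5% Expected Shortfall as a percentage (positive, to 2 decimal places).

ES = 0.431% × 2.338 = 1.008%.

1.01%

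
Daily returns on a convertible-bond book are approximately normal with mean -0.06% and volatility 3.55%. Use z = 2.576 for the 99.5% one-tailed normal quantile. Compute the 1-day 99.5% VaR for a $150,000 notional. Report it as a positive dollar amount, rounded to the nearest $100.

$13,800

VaR = −μ + z·σ = −(-0.06%) + 2.576 × 3.55% = 9.205%.
On $150,000: 0.09205 × $150,000 = $13,808.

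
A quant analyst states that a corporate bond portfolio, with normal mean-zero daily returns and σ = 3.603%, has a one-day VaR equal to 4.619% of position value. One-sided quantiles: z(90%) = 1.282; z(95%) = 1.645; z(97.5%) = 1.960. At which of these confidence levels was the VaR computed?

90%

Implied z = VaR/σ = 4.619 / 3.603 = 1.282.
This matches z(90%) = 1.282.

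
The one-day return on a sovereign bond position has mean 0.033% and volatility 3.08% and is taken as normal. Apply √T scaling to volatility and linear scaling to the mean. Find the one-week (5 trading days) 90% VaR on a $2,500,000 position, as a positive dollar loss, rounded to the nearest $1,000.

At 90%, z = 1.282.
σ_{5d} = 3.08% × √5 = 6.887%; μ_{5d} = 5 × 0.033% = 0.165%.
VaR = −(0.165%) + 1.282 × 6.887% = 8.664%.
On $2,500,000: 0.08664 × $2,500,000 = $216,600.

$217,000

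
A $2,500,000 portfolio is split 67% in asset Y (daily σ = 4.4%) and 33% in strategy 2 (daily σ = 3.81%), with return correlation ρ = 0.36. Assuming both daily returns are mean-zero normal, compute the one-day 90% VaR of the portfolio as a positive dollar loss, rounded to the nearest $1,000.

σ_p² = 0.67²·4.4² + 0.33²·3.81² + 2·0.36·0.67·0.33·4.4·3.81 = 12.9402 (%²).
σ_p = √12.9402 = 3.597%.
At 90%, z = 1.282.
VaR = 1.282 × 3.597% = 4.611%; on $2,500,000 that is $115,275.

$115,000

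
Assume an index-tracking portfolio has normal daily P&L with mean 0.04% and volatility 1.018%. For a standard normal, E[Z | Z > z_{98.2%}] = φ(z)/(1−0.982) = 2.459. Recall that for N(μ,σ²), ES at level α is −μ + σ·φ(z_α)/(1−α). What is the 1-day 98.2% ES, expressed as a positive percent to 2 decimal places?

ES = −(0.04%) + 1.018% × 2.459 = 2.463%.

2.46%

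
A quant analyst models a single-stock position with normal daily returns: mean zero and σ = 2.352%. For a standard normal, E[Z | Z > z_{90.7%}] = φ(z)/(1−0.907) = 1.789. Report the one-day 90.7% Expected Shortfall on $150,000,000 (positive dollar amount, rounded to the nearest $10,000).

ES = 2.352% × 1.789 = 4.208%.
On $150,000,000: 0.04208 × $150,000,000 = $6,312,000.

$6,310,000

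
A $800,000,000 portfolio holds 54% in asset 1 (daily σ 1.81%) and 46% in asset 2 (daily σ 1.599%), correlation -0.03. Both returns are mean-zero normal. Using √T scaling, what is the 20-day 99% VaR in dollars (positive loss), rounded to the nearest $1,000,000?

$100,000,000

σ_p = √(0.54²·1.81² + 0.46²·1.599² + 2·-0.03·0.54·0.46·1.81·1.599) = 1.205%.
σ_{20d} = 1.205% × √20 = 5.389%.
z(99%) = 2.326.
VaR = 2.326 × 5.389% = 12.535%; on $800,000,000 that is $100,280,000.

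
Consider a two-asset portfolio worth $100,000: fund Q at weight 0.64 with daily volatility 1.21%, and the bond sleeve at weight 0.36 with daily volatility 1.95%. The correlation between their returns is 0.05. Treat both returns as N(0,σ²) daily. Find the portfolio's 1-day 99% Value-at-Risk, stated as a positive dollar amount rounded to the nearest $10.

$2,490

σ_p² = 0.64²·1.21² + 0.36²·1.95² + 2·0.05·0.64·0.36·1.21·1.95 = 1.1469 (%²).
σ_p = √1.1469 = 1.071%.
At 99%, z = 2.326.
VaR = 2.326 × 1.071% = 2.491%; on $100,000 that is $2,491.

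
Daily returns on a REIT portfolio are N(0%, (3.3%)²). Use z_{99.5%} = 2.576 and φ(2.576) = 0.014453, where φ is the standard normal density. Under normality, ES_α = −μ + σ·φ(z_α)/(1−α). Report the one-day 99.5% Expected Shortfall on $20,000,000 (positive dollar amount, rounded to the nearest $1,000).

Tail multiplier: φ(z)/(1−α) = 0.014453 / 0.005 = 2.891.
ES = 3.3% × 2.891 = 9.540%.
On $20,000,000: 0.09540 × $20,000,000 = $1,908,000.

$1,908,000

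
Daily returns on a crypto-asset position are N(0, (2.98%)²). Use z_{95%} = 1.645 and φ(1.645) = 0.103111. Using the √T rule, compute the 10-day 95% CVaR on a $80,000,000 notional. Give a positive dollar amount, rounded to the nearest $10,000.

$15,550,000

σ_{10d} = 2.98% × √10 = 9.424%.
ES multiplier = φ(z)/(1−α) = 0.103111/0.05 = 2.062.
ES = 9.424% × 2.062 = 19.432%; on $80,000,000: $15,545,600.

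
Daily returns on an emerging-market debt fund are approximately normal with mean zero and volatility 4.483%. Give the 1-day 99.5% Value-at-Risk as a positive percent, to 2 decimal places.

At 99.5% one-sided, z = 2.576.
VaR = z·σ = 2.576 × 4.483% = 11.548%.

11.55%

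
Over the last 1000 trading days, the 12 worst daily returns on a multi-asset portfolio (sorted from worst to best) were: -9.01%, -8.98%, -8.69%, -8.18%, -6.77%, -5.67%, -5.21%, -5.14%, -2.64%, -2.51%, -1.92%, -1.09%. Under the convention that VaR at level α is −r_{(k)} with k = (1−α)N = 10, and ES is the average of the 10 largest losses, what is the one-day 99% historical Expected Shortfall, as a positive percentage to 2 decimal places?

6.28%

The 10 worst returns sum to -62.80%.
ES = −(-62.80%) / 10 = 6.28%.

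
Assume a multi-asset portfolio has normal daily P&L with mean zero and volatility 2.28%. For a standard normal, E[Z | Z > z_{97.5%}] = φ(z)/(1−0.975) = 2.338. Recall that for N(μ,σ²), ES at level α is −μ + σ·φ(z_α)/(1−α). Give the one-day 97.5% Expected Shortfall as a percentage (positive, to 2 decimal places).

ES = 2.28% × 2.338 = 5.331%.

5.33%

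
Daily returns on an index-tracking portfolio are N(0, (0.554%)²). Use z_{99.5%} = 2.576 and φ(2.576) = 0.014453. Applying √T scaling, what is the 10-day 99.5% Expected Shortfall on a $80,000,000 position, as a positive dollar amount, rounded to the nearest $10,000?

$4,050,000

σ_{10d} = 0.554% × √10 = 1.752%.
ES multiplier = φ(z)/(1−α) = 0.014453/0.005 = 2.891.
ES = 1.752% × 2.891 = 5.065%; on $80,000,000: $4,052,000.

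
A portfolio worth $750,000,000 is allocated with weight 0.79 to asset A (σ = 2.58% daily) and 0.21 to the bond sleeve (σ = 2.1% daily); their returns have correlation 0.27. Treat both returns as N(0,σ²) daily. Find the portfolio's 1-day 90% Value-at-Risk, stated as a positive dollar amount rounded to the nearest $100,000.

σ_p² = 0.79²·2.58² + 0.21²·2.1² + 2·0.27·0.79·0.21·2.58·2.1 = 4.8341 (%²).
σ_p = √4.8341 = 2.199%.
At 90%, z = 1.282.
VaR = 1.282 × 2.199% = 2.819%; on $750,000,000 that is $21,142,500.

$21,100,000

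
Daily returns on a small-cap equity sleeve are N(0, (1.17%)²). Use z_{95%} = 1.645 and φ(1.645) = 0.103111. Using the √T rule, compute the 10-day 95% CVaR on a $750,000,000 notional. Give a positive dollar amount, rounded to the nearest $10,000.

$57,220,000

σ_{10d} = 1.17% × √10 = 3.700%.
ES multiplier = φ(z)/(1−α) = 0.103111/0.05 = 2.062.
ES = 3.700% × 2.062 = 7.629%; on $750,000,000: $57,217,500.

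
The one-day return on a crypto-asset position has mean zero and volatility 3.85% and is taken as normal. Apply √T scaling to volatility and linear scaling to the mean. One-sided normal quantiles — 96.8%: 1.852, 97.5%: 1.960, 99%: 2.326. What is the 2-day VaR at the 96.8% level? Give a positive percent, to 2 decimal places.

10.08%

σ_{2d} = 3.85% × √2 = 5.445%.
VaR = 1.852 × 5.445% = 10.084%.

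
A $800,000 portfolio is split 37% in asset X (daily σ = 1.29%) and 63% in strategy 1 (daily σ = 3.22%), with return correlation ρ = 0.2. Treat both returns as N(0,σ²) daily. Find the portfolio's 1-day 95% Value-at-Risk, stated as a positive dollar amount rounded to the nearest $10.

σ_p² = 0.37²·1.29² + 0.63²·3.22² + 2·0.2·0.37·0.63·1.29·3.22 = 4.7303 (%²).
σ_p = √4.7303 = 2.175%.
At 95%, z = 1.645.
VaR = 1.645 × 2.175% = 3.578%; on $800,000 that is $28,624.

$28,620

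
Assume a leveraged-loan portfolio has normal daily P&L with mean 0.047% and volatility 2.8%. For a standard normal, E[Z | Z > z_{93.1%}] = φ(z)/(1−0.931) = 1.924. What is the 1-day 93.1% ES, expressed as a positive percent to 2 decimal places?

5.34%

ES = −(0.047%) + 2.8% × 1.924 = 5.340%.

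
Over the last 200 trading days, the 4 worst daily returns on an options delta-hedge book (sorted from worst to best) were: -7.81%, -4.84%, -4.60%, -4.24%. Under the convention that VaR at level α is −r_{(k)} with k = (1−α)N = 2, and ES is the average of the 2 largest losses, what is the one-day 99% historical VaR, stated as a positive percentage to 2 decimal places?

k = 2; the 2nd lowest return is -4.84%, so VaR = 4.84%.

4.84%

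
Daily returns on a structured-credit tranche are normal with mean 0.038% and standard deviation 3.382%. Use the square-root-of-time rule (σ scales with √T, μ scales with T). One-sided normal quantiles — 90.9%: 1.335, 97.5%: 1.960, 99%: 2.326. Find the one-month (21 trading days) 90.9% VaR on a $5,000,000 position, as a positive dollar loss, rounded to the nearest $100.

$994,600

σ_{21d} = 3.382% × √21 = 15.498%; μ_{21d} = 21 × 0.038% = 0.798%.
VaR = −(0.798%) + 1.335 × 15.498% = 19.892%.
On $5,000,000: 0.19892 × $5,000,000 = $994,600.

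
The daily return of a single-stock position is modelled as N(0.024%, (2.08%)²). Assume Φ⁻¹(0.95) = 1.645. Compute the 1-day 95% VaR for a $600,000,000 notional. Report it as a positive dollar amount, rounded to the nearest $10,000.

VaR = −μ + z·σ = −(0.024%) + 1.645 × 2.08% = 3.398%.
On $600,000,000: 0.03398 × $600,000,000 = $20,388,000.

$20,390,000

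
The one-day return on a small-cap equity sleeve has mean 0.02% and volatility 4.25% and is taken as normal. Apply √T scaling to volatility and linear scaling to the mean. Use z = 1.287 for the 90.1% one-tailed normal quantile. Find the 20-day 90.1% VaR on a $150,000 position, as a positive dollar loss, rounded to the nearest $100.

$36,100

σ_{20d} = 4.25% × √20 = 19.007%; μ_{20d} = 20 × 0.02% = 0.400%.
VaR = −(0.400%) + 1.287 × 19.007% = 24.062%.
On $150,000: 0.24062 × $150,000 = $36,093.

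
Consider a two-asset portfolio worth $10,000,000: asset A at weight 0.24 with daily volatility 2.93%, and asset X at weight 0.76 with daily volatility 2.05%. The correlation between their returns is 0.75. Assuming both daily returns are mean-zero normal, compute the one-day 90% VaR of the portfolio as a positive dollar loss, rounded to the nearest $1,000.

σ_p² = 0.24²·2.93² + 0.76²·2.05² + 2·0.75·0.24·0.76·2.93·2.05 = 4.5652 (%²).
σ_p = √4.5652 = 2.137%.
At 90%, z = 1.282.
VaR = 1.282 × 2.137% = 2.740%; on $10,000,000 that is $274,000.

$274,000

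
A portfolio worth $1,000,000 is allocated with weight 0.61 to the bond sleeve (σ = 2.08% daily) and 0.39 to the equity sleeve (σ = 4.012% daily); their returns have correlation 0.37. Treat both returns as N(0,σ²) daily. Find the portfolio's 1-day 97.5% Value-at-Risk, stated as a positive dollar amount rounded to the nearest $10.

σ_p² = 0.61²·2.08² + 0.39²·4.012² + 2·0.37·0.61·0.39·2.08·4.012 = 5.5272 (%²).
σ_p = √5.5272 = 2.351%.
At 97.5%, z = 1.960.
VaR = 1.960 × 2.351% = 4.608%; on $1,000,000 that is $46,080.

$46,080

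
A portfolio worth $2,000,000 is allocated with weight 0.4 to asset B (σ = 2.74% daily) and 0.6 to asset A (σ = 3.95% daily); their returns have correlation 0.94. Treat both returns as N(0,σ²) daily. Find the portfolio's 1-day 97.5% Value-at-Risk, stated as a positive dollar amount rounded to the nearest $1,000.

$134,000

σ_p² = 0.4²·2.74² + 0.6²·3.95² + 2·0.94·0.4·0.6·2.74·3.95 = 11.7015 (%²).
σ_p = √11.7015 = 3.421%.
At 97.5%, z = 1.960.
VaR = 1.960 × 3.421% = 6.705%; on $2,000,000 that is $134,100.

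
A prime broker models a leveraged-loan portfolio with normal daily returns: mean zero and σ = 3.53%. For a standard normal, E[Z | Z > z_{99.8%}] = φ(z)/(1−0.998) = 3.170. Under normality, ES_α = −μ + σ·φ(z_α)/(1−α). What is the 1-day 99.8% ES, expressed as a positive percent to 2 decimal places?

11.19%

ES = 3.53% × 3.170 = 11.190%.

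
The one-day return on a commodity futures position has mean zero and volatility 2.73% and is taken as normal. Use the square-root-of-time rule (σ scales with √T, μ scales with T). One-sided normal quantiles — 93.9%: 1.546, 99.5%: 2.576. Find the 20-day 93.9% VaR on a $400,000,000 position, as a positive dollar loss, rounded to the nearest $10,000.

σ_{20d} = 2.73% × √20 = 12.209%.
VaR = 1.546 × 12.209% = 18.875%.
On $400,000,000: 0.18875 × $400,000,000 = $75,500,000.

$75,500,000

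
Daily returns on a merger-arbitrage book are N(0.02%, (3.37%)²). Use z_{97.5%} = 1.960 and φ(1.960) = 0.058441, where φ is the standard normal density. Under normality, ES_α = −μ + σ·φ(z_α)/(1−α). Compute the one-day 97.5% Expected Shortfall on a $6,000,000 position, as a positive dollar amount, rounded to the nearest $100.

$471,500

Tail multiplier: φ(z)/(1−α) = 0.058441 / 0.025 = 2.338.
ES = −(0.02%) + 3.37% × 2.338 = 7.859%.
On $6,000,000: 0.07859 × $6,000,000 = $471,540.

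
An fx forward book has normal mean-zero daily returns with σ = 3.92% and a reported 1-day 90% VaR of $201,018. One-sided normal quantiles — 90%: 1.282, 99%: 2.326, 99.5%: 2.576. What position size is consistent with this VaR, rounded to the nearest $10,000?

VaR as a fraction of value: z·σ = 1.282 × 3.92% = 5.02544%.
Position = $201,018 / 0.0502544 = $4,000,008.

$4,000,000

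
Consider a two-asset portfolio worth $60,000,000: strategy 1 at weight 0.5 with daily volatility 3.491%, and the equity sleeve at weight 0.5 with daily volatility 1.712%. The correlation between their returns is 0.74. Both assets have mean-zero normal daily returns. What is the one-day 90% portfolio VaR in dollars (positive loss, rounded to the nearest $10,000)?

$1,880,000

σ_p² = 0.5²·3.491² + 0.5²·1.712² + 2·0.74·0.5·0.5·3.491·1.712 = 5.9908 (%²).
σ_p = √5.9908 = 2.448%.
At 90%, z = 1.282.
VaR = 1.282 × 2.448% = 3.138%; on $60,000,000 that is $1,882,800.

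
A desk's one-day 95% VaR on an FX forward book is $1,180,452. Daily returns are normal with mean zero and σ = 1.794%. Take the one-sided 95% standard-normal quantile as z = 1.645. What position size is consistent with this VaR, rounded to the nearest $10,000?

$40,000,000

VaR as a fraction of value: z·σ = 1.645 × 1.794% = 2.95113%.
Position = $1,180,452 / 0.0295113 = $40,000,000.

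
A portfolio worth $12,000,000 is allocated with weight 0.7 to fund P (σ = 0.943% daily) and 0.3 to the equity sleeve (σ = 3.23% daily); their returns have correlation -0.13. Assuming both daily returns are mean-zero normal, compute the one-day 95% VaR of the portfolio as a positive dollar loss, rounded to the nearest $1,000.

$217,000

σ_p² = 0.7²·0.943² + 0.3²·3.23² + 2·-0.13·0.7·0.3·0.943·3.23 = 1.2084 (%²).
σ_p = √1.2084 = 1.099%.
At 95%, z = 1.645.
VaR = 1.645 × 1.099% = 1.808%; on $12,000,000 that is $216,960.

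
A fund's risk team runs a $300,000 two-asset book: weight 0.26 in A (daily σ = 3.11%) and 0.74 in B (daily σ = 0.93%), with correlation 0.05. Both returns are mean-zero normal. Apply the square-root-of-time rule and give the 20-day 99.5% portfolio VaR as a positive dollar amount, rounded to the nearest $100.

σ_p = √(0.26²·3.11² + 0.74²·0.93² + 2·0.05·0.26·0.74·3.11·0.93) = 1.088%.
σ_{20d} = 1.088% × √20 = 4.866%.
z(99.5%) = 2.576.
VaR = 2.576 × 4.866% = 12.535%; on $300,000 that is $37,605.

$37,600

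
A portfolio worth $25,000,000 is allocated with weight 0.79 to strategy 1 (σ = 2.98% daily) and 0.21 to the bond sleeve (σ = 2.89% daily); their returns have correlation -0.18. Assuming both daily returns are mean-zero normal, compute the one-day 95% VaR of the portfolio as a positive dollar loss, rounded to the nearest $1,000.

$955,000

σ_p² = 0.79²·2.98² + 0.21²·2.89² + 2·-0.18·0.79·0.21·2.98·2.89 = 5.3962 (%²).
σ_p = √5.3962 = 2.323%.
At 95%, z = 1.645.
VaR = 1.645 × 2.323% = 3.821%; on $25,000,000 that is $955,250.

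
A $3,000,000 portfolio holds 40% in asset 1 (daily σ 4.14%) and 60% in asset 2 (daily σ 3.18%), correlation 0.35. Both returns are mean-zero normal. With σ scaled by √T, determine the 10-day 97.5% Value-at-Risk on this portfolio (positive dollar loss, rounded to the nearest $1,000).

σ_p = √(0.4²·4.14² + 0.6²·3.18² + 2·0.35·0.4·0.6·4.14·3.18) = 2.932%.
σ_{10d} = 2.932% × √10 = 9.272%.
z(97.5%) = 1.960.
VaR = 1.960 × 9.272% = 18.173%; on $3,000,000 that is $545,190.

$545,000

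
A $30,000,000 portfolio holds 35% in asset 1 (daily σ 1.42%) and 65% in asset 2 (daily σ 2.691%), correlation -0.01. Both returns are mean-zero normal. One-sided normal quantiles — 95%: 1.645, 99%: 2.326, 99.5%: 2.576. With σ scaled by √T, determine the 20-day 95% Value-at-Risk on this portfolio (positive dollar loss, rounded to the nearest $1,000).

σ_p = √(0.35²·1.42² + 0.65²·2.691² + 2·-0.01·0.35·0.65·1.42·2.691) = 1.814%.
σ_{20d} = 1.814% × √20 = 8.112%.
VaR = 1.645 × 8.112% = 13.344%; on $30,000,000 that is $4,003,200.

$4,003,000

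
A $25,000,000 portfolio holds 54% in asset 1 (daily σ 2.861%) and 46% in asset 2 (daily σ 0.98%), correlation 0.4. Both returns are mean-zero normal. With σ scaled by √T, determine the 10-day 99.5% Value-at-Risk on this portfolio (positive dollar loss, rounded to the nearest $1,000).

σ_p = √(0.54²·2.861² + 0.46²·0.98² + 2·0.4·0.54·0.46·2.861·0.98) = 1.774%.
σ_{10d} = 1.774% × √10 = 5.610%.
z(99.5%) = 2.576.
VaR = 2.576 × 5.610% = 14.451%; on $25,000,000 that is $3,612,750.

$3,613,000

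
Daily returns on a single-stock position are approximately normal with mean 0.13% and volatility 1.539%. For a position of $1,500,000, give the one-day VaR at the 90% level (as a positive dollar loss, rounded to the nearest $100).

$27,600

At 90% one-sided, z = 1.282.
VaR = −μ + z·σ = −(0.13%) + 1.282 × 1.539% = 1.843%.
On $1,500,000: 0.01843 × $1,500,000 = $27,645.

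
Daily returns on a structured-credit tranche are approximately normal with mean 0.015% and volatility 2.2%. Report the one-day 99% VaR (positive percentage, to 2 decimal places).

At 99% one-sided, z = 2.326.
VaR = −μ + z·σ = −(0.015%) + 2.326 × 2.2% = 5.102%.

5.10%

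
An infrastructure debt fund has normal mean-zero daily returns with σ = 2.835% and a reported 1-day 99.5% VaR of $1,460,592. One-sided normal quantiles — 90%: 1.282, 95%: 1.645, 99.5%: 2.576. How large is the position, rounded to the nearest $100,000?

VaR as a fraction of value: z·σ = 2.576 × 2.835% = 7.30296%.
Position = $1,460,592 / 0.0730296 = $20,000,000.

$20,000,000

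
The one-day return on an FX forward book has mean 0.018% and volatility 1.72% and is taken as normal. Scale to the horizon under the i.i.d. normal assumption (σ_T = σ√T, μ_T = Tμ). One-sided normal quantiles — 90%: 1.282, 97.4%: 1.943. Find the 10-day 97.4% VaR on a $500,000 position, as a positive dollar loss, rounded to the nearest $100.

σ_{10d} = 1.72% × √10 = 5.439%; μ_{10d} = 10 × 0.018% = 0.180%.
VaR = −(0.180%) + 1.943 × 5.439% = 10.388%.
On $500,000: 0.10388 × $500,000 = $51,940.

$51,900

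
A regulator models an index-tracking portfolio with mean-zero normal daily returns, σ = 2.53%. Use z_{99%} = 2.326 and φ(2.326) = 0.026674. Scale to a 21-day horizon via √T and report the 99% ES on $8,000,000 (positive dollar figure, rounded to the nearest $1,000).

$2,474,000

σ_{21d} = 2.53% × √21 = 11.594%.
ES multiplier = φ(z)/(1−α) = 0.026674/0.01 = 2.667.
ES = 11.594% × 2.667 = 30.921%; on $8,000,000: $2,473,680.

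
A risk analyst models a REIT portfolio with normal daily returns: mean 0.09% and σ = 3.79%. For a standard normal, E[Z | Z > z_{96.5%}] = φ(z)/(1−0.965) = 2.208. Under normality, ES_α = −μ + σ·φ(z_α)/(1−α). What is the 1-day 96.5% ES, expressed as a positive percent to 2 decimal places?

ES = −(0.09%) + 3.79% × 2.208 = 8.278%.

8.28%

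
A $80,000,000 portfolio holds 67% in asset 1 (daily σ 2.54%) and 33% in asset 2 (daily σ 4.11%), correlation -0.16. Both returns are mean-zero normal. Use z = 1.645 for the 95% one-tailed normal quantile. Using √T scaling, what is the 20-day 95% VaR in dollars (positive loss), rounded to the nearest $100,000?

σ_p = √(0.67²·2.54² + 0.33²·4.11² + 2·-0.16·0.67·0.33·2.54·4.11) = 1.999%.
σ_{20d} = 1.999% × √20 = 8.940%.
VaR = 1.645 × 8.940% = 14.706%; on $80,000,000 that is $11,764,800.

$11,800,000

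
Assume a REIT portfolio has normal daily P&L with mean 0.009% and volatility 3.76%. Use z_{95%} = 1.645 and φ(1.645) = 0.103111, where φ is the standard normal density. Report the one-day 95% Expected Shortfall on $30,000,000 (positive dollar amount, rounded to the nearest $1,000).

$2,323,000

Tail multiplier: φ(z)/(1−α) = 0.103111 / 0.05 = 2.062.
ES = −(0.009%) + 3.76% × 2.062 = 7.744%.
On $30,000,000: 0.07744 × $30,000,000 = $2,323,200.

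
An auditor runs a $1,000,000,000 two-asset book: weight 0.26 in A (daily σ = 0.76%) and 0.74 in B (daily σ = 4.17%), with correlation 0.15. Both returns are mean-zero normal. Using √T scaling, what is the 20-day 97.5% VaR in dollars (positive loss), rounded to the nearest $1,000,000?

σ_p = √(0.26²·0.76² + 0.74²·4.17² + 2·0.15·0.26·0.74·0.76·4.17) = 3.122%.
σ_{20d} = 3.122% × √20 = 13.962%.
z(97.5%) = 1.960.
VaR = 1.960 × 13.962% = 27.366%; on $1,000,000,000 that is $273,660,000.

$274,000,000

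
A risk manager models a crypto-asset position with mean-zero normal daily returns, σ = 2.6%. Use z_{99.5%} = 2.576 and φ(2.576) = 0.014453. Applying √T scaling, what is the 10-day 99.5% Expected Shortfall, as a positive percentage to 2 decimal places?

σ_{10d} = 2.6% × √10 = 8.222%.
ES multiplier = φ(z)/(1−α) = 0.014453/0.005 = 2.891.
ES = 8.222% × 2.891 = 23.770%.

23.77%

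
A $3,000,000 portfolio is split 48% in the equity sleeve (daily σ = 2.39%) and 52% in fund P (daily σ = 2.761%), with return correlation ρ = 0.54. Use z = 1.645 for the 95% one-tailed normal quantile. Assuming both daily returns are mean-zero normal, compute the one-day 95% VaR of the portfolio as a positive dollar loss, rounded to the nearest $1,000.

σ_p² = 0.48²·2.39² + 0.52²·2.761² + 2·0.54·0.48·0.52·2.39·2.761 = 5.1562 (%²).
σ_p = √5.1562 = 2.271%.
VaR = 1.645 × 2.271% = 3.736%; on $3,000,000 that is $112,080.

$112,000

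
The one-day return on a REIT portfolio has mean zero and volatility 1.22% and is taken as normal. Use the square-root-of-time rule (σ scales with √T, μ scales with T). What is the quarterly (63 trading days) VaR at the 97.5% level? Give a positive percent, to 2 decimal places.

At 97.5%, z = 1.960.
σ_{63d} = 1.22% × √63 = 9.683%.
VaR = 1.960 × 9.683% = 18.979%.

18.98%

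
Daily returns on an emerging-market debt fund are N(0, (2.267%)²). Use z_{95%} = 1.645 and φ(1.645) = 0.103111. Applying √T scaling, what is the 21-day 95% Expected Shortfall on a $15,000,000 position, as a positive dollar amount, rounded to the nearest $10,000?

σ_{21d} = 2.267% × √21 = 10.389%.
ES multiplier = φ(z)/(1−α) = 0.103111/0.05 = 2.062.
ES = 10.389% × 2.062 = 21.422%; on $15,000,000: $3,213,300.

$3,210,000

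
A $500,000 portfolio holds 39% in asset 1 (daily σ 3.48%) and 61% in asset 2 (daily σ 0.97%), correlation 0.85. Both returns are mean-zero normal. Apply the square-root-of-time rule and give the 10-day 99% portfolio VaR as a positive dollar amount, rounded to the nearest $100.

$69,400

σ_p = √(0.39²·3.48² + 0.61²·0.97² + 2·0.85·0.39·0.61·3.48·0.97) = 1.886%.
σ_{10d} = 1.886% × √10 = 5.964%.
z(99%) = 2.326.
VaR = 2.326 × 5.964% = 13.872%; on $500,000 that is $69,360.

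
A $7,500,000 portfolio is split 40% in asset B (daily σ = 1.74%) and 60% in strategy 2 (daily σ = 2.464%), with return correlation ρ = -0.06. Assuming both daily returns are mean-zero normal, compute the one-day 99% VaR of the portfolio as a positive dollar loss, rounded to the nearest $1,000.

σ_p² = 0.4²·1.74² + 0.6²·2.464² + 2·-0.06·0.4·0.6·1.74·2.464 = 2.5466 (%²).
σ_p = √2.5466 = 1.596%.
At 99%, z = 2.326.
VaR = 2.326 × 1.596% = 3.712%; on $7,500,000 that is $278,400.

$278,000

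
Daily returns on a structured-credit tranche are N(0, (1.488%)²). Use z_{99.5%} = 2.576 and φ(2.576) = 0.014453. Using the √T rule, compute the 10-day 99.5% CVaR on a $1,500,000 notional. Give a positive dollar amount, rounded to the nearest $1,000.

$204,000

σ_{10d} = 1.488% × √10 = 4.705%.
ES multiplier = φ(z)/(1−α) = 0.014453/0.005 = 2.891.
ES = 4.705% × 2.891 = 13.602%; on $1,500,000: $204,030.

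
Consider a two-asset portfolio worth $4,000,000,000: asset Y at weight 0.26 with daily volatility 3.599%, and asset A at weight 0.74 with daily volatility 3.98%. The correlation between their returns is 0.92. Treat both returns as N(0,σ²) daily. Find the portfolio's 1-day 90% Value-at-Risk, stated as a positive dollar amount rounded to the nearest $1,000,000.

$196,000,000

σ_p² = 0.26²·3.599² + 0.74²·3.98² + 2·0.92·0.26·0.74·3.599·3.98 = 14.6207 (%²).
σ_p = √14.6207 = 3.824%.
At 90%, z = 1.282.
VaR = 1.282 × 3.824% = 4.902%; on $4,000,000,000 that is $196,080,000.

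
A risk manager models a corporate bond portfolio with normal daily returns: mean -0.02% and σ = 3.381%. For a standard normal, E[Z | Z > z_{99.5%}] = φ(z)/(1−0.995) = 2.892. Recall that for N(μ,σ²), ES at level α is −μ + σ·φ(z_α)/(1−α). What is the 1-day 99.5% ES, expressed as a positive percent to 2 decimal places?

ES = −(-0.02%) + 3.381% × 2.892 = 9.798%.

9.80%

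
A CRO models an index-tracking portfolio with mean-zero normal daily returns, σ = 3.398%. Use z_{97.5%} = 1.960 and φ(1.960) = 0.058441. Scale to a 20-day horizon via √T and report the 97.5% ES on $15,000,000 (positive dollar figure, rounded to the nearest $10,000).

σ_{20d} = 3.398% × √20 = 15.196%.
ES multiplier = φ(z)/(1−α) = 0.058441/0.025 = 2.338.
ES = 15.196% × 2.338 = 35.528%; on $15,000,000: $5,329,200.

$5,330,000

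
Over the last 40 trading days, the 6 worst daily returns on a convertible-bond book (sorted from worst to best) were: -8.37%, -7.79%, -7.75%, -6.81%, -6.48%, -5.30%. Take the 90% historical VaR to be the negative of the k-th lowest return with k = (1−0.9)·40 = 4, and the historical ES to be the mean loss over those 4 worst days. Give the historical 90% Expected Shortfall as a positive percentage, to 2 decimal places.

7.68%

The 4 worst returns sum to -30.72%.
ES = −(-30.72%) / 4 = 7.68%.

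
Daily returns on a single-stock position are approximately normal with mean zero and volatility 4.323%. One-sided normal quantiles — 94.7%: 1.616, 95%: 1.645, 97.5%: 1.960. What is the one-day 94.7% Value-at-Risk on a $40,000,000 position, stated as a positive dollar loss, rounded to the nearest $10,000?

$2,790,000

VaR = z·σ = 1.616 × 4.323% = 6.986%.
On $40,000,000: 0.06986 × $40,000,000 = $2,794,400.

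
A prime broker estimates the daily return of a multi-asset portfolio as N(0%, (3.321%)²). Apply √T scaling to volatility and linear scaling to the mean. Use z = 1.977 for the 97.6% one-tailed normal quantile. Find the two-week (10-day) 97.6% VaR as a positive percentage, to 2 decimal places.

σ_{10d} = 3.321% × √10 = 10.502%.
VaR = 1.977 × 10.502% = 20.762%.

20.76%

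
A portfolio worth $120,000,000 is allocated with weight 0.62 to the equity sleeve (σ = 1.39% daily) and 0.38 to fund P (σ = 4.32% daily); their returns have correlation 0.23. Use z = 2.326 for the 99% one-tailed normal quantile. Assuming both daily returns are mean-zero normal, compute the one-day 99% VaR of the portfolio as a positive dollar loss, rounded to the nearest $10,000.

$5,640,000

σ_p² = 0.62²·1.39² + 0.38²·4.32² + 2·0.23·0.62·0.38·1.39·4.32 = 4.0883 (%²).
σ_p = √4.0883 = 2.022%.
VaR = 2.326 × 2.022% = 4.703%; on $120,000,000 that is $5,643,600.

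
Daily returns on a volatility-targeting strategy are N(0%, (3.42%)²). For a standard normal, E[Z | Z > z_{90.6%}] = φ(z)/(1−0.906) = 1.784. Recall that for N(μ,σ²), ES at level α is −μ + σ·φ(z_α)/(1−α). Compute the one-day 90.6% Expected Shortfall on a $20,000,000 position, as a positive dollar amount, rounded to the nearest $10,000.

$1,220,000

ES = 3.42% × 1.784 = 6.101%.
On $20,000,000: 0.06101 × $20,000,000 = $1,220,200.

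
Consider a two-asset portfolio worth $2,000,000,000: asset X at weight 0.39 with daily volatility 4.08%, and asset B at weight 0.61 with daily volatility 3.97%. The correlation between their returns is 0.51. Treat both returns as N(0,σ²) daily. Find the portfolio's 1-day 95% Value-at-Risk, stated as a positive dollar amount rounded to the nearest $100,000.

$115,500,000

σ_p² = 0.39²·4.08² + 0.61²·3.97² + 2·0.51·0.39·0.61·4.08·3.97 = 12.3270 (%²).
σ_p = √12.3270 = 3.511%.
At 95%, z = 1.645.
VaR = 1.645 × 3.511% = 5.776%; on $2,000,000,000 that is $115,520,000.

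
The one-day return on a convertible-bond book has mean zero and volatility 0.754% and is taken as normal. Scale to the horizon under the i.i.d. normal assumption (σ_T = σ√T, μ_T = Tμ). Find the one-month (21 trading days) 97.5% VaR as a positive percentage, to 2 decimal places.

At 97.5%, z = 1.960.
σ_{21d} = 0.754% × √21 = 3.455%.
VaR = 1.960 × 3.455% = 6.772%.

6.77%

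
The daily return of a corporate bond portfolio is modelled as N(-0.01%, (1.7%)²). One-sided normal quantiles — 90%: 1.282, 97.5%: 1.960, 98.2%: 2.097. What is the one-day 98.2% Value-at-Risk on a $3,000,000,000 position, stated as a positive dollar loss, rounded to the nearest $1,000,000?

VaR = −μ + z·σ = −(-0.01%) + 2.097 × 1.7% = 3.575%.
On $3,000,000,000: 0.03575 × $3,000,000,000 = $107,250,000.

$107,000,000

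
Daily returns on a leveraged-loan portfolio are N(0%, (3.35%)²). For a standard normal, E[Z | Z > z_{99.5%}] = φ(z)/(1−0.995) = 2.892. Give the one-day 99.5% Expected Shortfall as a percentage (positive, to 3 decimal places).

9.688%

ES = 3.35% × 2.892 = 9.688%.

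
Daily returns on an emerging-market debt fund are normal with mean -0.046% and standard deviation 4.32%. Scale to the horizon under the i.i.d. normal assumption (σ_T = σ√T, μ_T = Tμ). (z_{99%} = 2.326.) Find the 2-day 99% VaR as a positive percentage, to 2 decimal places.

σ_{2d} = 4.32% × √2 = 6.109%; μ_{2d} = 2 × -0.046% = -0.092%.
VaR = −(-0.092%) + 2.326 × 6.109% = 14.302%.

14.30%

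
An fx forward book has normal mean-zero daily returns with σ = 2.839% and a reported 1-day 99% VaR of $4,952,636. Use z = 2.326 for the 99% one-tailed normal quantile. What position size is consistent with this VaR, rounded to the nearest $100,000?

VaR as a fraction of value: z·σ = 2.326 × 2.839% = 6.60351%.
Position = $4,952,636 / 0.0660351 = $75,000,008.

$75,000,000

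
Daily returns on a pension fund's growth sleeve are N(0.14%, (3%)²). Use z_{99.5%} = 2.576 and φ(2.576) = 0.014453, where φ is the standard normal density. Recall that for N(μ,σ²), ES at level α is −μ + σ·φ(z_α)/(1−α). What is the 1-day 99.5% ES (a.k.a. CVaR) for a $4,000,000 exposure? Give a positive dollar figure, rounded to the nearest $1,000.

Tail multiplier: φ(z)/(1−α) = 0.014453 / 0.005 = 2.891.
ES = −(0.14%) + 3% × 2.891 = 8.533%.
On $4,000,000: 0.08533 × $4,000,000 = $341,320.

$341,000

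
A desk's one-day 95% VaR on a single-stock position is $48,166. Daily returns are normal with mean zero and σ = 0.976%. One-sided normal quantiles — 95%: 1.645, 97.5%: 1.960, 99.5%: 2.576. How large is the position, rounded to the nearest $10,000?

$3,000,000

VaR as a fraction of value: z·σ = 1.645 × 0.976% = 1.60552%.
Position = $48,166 / 0.0160552 = $3,000,025.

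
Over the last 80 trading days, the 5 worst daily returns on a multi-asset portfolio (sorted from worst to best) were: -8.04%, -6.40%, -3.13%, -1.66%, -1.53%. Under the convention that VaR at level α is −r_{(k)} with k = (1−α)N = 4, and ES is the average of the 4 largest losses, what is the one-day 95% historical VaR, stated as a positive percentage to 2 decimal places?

1.66%

k = 4; the 4th lowest return is -1.66%, so VaR = 1.66%.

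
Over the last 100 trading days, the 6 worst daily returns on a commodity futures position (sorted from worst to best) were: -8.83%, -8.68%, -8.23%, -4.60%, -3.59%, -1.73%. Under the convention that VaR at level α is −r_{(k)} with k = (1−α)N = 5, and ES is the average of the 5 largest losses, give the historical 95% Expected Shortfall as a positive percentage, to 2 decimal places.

The 5 worst returns sum to -33.93%.
ES = −(-33.93%) / 5 = 6.786% ≈ 6.79%.

6.79%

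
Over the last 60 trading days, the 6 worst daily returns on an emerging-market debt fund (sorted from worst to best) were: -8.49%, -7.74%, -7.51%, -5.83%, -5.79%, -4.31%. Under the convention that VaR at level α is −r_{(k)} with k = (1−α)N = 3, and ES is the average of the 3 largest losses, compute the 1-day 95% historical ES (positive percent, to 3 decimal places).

7.913%

The 3 worst returns sum to -23.74%.
ES = −(-23.74%) / 3 = 7.9133…% ≈ 7.913%.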